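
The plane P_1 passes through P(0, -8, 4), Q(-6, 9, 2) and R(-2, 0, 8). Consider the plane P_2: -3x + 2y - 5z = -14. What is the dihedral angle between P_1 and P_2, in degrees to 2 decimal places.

PQ = (-6, 17, -2), PR = (-2, 8, 4); a normal to P_1 is PQ × PR = (84, 28, -14).
Using P: P_1 has equation 84x + 28y - 14z = -280.
cos θ = |n₁·n₂| / (|n₁||n₂|) = |-126| / (√8036 · √38).
θ = arccos(0.22801) ≈ 76.82°.

76.82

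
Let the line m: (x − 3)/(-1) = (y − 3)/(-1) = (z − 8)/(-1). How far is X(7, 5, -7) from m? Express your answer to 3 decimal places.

m has direction (-1, -1, -1) through (3, 3, 8).
Taking (3, 3, 8) on m with direction v = (-1, -1, -1): w = X − (3, 3, 8) = (4, 2, -15), and w × v = (-17, 19, -2).
Distance = |w × v| / |v| = √654 / √3 ≈ 14.765.

14.765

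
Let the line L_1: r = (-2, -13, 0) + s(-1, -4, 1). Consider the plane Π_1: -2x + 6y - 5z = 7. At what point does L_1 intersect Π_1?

(1, -1, -3)

Substitute r = (-2, -13, 0) + t(-1, -4, 1) into the plane: -74 + (-27)t = 7, so t = -3.
Intersection: (-2, -13, 0) + (-3)·(-1, -4, 1) = (1, -1, -3).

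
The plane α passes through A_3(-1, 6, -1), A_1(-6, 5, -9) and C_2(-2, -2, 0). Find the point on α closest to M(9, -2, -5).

A_3A_1 = (-5, -1, -8), A_3C_2 = (-1, -8, 1); a normal to α is A_3A_1 × A_3C_2 = (-65, 13, 39).
Using A_3: α has equation -65x + 13y + 39z = 104.
Foot = M − λn with λ = (n·M − d)/|n|² = (-806 − 104)/5915 = -2/13.
Foot = (9, -2, -5) − (-2/13)·(-65, 13, 39) = (-1, 0, 1).

(-1, 0, 1)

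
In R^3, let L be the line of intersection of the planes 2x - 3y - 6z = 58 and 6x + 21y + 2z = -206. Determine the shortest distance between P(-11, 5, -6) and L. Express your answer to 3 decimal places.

Direction of L: (2, -3, -6) × (6, 21, 2) = (120, -40, 60).
A point on L: solving the two plane equations with x = -10 gives (-10, -6, -10).
Taking (-10, -6, -10) on L with direction v = (120, -40, 60): w = P − (-10, -6, -10) = (-1, 11, 4), and w × v = (820, 540, -1280).
Distance = |w × v| / |v| = √2602400 / √19600 ≈ 11.523.

11.523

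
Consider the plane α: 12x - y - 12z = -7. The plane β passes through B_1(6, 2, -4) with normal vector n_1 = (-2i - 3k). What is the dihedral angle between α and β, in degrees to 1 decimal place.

78.7

β: n_1·r = n_1·B_1 gives -2x - 3z = 0.
cos θ = |n₁·n₂| / (|n₁||n₂|) = |12| / (√289 · √13).
θ = arccos(0.19578) ≈ 78.7°.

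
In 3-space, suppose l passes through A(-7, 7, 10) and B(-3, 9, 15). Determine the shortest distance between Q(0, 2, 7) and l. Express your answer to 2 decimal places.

9.10

A direction vector for l is B − A = (4, 2, 5).
Taking (-7, 7, 10) on l with direction v = (4, 2, 5): w = Q − (-7, 7, 10) = (7, -5, -3), and w × v = (-19, -47, 34).
Distance = |w × v| / |v| = √3726 / √45 ≈ 9.10.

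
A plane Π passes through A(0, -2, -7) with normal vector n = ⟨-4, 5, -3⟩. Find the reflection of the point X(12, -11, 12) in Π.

Π: n·r = n·A gives -4x + 5y - 3z = 11.
λ = (n·X − d)/|n|² = (-139 − 11)/50 = -3.
Reflection = X − 2λn = (12, -11, 12) − (-6)·(-4, 5, -3) = (-12, 19, -6).

(-12, 19, -6)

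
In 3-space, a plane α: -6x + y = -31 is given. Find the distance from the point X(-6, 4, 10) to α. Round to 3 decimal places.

n·X − d = (-6)·(-6) + (1)·(4) + (0)·(10) − (-31) = 71; |n| = √37.
Distance = |71| / √37 = 71/√37 ≈ 11.672.

11.672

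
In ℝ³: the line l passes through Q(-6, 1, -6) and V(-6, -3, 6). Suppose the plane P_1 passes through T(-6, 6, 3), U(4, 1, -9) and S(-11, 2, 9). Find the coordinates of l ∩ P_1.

(-6, -2, 3)

A direction vector for l is V − Q = (0, -4, 12).
TU = (10, -5, -12), TS = (-5, -4, 6); a normal to P_1 is TU × TS = (-78, 0, -65).
Using T: P_1 has equation -78x - 65z = 273.
Substitute r = (-6, 1, -6) + t(0, -4, 12) into the plane: 858 + (-780)t = 273, so t = 3/4.
Intersection: (-6, 1, -6) + (3/4)·(0, -4, 12) = (-6, -2, 3).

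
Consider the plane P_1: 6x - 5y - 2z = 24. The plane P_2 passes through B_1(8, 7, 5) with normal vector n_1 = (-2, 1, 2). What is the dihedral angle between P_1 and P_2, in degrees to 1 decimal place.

P_2: n_1·r = n_1·B_1 gives -2x + y + 2z = 1.
cos θ = |n₁·n₂| / (|n₁||n₂|) = |-21| / (√65 · √9).
θ = arccos(0.86824) ≈ 29.7°.

29.7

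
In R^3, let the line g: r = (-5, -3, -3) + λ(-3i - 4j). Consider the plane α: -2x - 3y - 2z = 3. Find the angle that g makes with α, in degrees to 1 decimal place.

sin θ = |n·v| / (|n||v|) = |18| / (√17 · √25) = 0.87313.
θ ≈ 60.8°.

60.8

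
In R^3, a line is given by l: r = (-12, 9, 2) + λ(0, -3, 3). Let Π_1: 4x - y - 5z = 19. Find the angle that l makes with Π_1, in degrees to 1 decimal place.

sin θ = |n·v| / (|n||v|) = |-12| / (√42 · √18) = 0.43644.
θ ≈ 25.9°.

25.9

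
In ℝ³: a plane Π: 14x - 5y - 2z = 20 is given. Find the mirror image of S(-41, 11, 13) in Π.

λ = (n·S − d)/|n|² = (-655 − 20)/225 = -3.
Reflection = S − 2λn = (-41, 11, 13) − (-6)·(14, -5, -2) = (43, -19, 1).

(43, -19, 1)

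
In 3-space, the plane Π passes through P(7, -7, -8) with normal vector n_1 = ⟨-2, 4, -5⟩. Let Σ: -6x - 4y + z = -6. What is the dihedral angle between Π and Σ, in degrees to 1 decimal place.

79.4

Π: n_1·r = n_1·P gives -2x + 4y - 5z = -2.
cos θ = |n₁·n₂| / (|n₁||n₂|) = |-9| / (√45 · √53).
θ = arccos(0.18429) ≈ 79.4°.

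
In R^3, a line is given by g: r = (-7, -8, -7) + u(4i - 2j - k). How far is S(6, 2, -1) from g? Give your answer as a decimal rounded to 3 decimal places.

16.517

Taking (-7, -8, -7) on g with direction v = (4, -2, -1): w = S − (-7, -8, -7) = (13, 10, 6), and w × v = (2, 37, -66).
Distance = |w × v| / |v| = √5729 / √21 ≈ 16.517.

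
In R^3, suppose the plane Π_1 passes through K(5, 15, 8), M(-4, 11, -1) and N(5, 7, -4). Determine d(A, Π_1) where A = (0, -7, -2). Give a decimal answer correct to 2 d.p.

KM = (-9, -4, -9), KN = (0, -8, -12); a normal to Π_1 is KM × KN = (-24, -108, 72).
Using K: Π_1 has equation -24x - 108y + 72z = -1164.
n·A − d = (-24)·(0) + (-108)·(-7) + (72)·(-2) − (-1164) = 1776; |n| = √17424.
Distance = |1776| / √17424 = 1776/√17424 ≈ 13.45.

13.45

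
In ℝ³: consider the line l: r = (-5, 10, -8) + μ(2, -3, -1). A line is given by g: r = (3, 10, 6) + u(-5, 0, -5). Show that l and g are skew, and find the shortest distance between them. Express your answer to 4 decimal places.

Common perpendicular direction n = (2, -3, -1) × (-5, 0, -5) = (15, 15, -15).
With w = (3, 10, 6) − (-5, 10, -8) = (8, 0, 14), w · n = -90.
Since n ≠ 0 the lines are not parallel, and w · n = -90 ≠ 0 so they do not intersect; hence they are skew.
Distance = |w · n| / |n| = |-90| / √675 ≈ 3.4641.

3.4641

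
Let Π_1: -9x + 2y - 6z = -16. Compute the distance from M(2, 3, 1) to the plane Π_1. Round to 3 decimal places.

0.182

n·M − d = (-9)·(2) + (2)·(3) + (-6)·(1) − (-16) = -2; |n| = √121.
Distance = |-2| / √121 = 2/√121 ≈ 0.182.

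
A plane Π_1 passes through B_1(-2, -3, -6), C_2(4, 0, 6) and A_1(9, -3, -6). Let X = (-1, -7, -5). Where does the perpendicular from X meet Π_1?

(-1, -3, -6)

B_1C_2 = (6, 3, 12), B_1A_1 = (11, 0, 0); a normal to Π_1 is B_1C_2 × B_1A_1 = (0, 132, -33).
Using B_1: Π_1 has equation 132y - 33z = -198.
Foot = X − λn with λ = (n·X − d)/|n|² = (-759 − (-198))/18513 = -1/33.
Foot = (-1, -7, -5) − (-1/33)·(0, 132, -33) = (-1, -3, -6).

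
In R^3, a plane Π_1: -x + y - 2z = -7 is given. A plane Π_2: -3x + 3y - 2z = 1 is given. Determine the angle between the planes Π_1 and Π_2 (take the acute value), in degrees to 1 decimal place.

cos θ = |n₁·n₂| / (|n₁||n₂|) = |10| / (√6 · √22).
θ = arccos(0.87039) ≈ 29.5°.

29.5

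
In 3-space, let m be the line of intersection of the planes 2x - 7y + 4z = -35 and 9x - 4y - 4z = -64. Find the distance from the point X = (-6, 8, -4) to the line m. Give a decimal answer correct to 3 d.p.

6.094

Direction of m: (2, -7, 4) × (9, -4, -4) = (44, 44, 55).
A point on m: solving the two plane equations with x = -4 gives (-4, 5, 2).
Taking (-4, 5, 2) on m with direction v = (44, 44, 55): w = X − (-4, 5, 2) = (-2, 3, -6), and w × v = (429, -154, -220).
Distance = |w × v| / |v| = √256157 / √6897 ≈ 6.094.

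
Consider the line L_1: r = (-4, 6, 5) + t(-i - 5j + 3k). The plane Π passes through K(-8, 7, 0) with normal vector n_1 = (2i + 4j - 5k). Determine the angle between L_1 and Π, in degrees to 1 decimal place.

68.8

Π: n_1·r = n_1·K gives 2x + 4y - 5z = 12.
sin θ = |n·v| / (|n||v|) = |-37| / (√45 · √35) = 0.93231.
θ ≈ 68.8°.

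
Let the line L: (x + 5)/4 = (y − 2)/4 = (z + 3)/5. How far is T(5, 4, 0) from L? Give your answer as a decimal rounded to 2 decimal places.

L has direction (4, 4, 5) through (-5, 2, -3).
Taking (-5, 2, -3) on L with direction v = (4, 4, 5): w = T − (-5, 2, -3) = (10, 2, 3), and w × v = (-2, -38, 32).
Distance = |w × v| / |v| = √2472 / √57 ≈ 6.59.

6.59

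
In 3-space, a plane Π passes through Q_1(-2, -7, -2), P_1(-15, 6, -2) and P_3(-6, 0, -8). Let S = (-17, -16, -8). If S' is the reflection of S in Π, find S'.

Q_1P_1 = (-13, 13, 0), Q_1P_3 = (-4, 7, -6); a normal to Π is Q_1P_1 × Q_1P_3 = (-78, -78, -39).
Using Q_1: Π has equation -78x - 78y - 39z = 780.
λ = (n·S − d)/|n|² = (2886 − 780)/13689 = 2/13.
Reflection = S − 2λn = (-17, -16, -8) − (4/13)·(-78, -78, -39) = (7, 8, 4).

(7, 8, 4)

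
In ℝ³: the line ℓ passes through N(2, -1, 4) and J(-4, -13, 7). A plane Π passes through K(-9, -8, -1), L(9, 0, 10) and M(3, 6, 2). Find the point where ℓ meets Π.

A direction vector for ℓ is J − N = (-6, -12, 3).
KL = (18, 8, 11), KM = (12, 14, 3); a normal to Π is KL × KM = (-130, 78, 156).
Using K: Π has equation -130x + 78y + 156z = 390.
Substitute r = (2, -1, 4) + t(-6, -12, 3) into the plane: 286 + 312t = 390, so t = 1/3.
Intersection: (2, -1, 4) + (1/3)·(-6, -12, 3) = (0, -5, 5).

(0, -5, 5)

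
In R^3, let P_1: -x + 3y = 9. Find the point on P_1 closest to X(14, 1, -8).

(12, 7, -8)

Foot = X − λn with λ = (n·X − d)/|n|² = (-11 − 9)/10 = -2.
Foot = (14, 1, -8) − (-2)·(-1, 3, 0) = (12, 7, -8).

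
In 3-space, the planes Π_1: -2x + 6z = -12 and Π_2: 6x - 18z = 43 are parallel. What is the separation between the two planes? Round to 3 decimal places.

Rescale Π_2 by 1/(-3): -2x + 6z = -43/3. Then distance = |-12 − (-43/3)| / √40 ≈ 0.369.

0.369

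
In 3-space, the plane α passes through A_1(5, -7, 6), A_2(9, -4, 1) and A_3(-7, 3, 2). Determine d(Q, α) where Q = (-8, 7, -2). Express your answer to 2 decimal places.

A_1A_2 = (4, 3, -5), A_1A_3 = (-12, 10, -4); a normal to α is A_1A_2 × A_1A_3 = (38, 76, 76).
Using A_1: α has equation 38x + 76y + 76z = 114.
n·Q − d = (38)·(-8) + (76)·(7) + (76)·(-2) − 114 = -38; |n| = √12996.
Distance = |-38| / √12996 = 38/√12996 ≈ 0.33.

0.33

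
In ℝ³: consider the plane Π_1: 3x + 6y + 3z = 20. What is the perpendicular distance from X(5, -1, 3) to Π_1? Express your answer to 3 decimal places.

0.272

n·X − d = (3)·(5) + (6)·(-1) + (3)·(3) − 20 = -2; |n| = √54.
Distance = |-2| / √54 = 2/√54 ≈ 0.272.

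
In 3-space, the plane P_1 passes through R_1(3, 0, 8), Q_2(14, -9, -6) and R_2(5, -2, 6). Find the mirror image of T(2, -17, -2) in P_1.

R_1Q_2 = (11, -9, -14), R_1R_2 = (2, -2, -2); a normal to P_1 is R_1Q_2 × R_1R_2 = (-10, -6, -4).
Using R_1: P_1 has equation -10x - 6y - 4z = -62.
λ = (n·T − d)/|n|² = (90 − (-62))/152 = 1.
Reflection = T − 2λn = (2, -17, -2) − 2·(-10, -6, -4) = (22, -5, 6).

(22, -5, 6)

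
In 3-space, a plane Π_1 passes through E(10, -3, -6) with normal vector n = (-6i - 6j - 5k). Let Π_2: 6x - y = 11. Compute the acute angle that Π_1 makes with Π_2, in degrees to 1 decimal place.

Π_1: n·r = n·E gives -6x - 6y - 5z = -12.
cos θ = |n₁·n₂| / (|n₁||n₂|) = |-30| / (√97 · √37).
θ = arccos(0.50077) ≈ 59.9°.

59.9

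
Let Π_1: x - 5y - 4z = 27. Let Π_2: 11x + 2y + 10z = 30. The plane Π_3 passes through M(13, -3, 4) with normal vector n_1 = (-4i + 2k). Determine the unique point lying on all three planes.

Π_3: n_1·r = n_1·M gives -4x + 2z = -44.
Solving the 3×3 linear system x - 5y - 4z = 27, 11x + 2y + 10z = 30, -4x + 2z = -44 (e.g. by elimination or Cramer's rule, determinant = 282) gives (8, 1, -6).

(8, 1, -6)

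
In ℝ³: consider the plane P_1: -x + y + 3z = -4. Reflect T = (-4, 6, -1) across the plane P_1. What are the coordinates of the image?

λ = (n·T − d)/|n|² = (7 − (-4))/11 = 1.
Reflection = T − 2λn = (-4, 6, -1) − 2·(-1, 1, 3) = (-2, 4, -7).

(-2, 4, -7)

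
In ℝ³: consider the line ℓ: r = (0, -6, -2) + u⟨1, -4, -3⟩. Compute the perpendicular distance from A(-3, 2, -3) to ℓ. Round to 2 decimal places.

Taking (0, -6, -2) on ℓ with direction v = (1, -4, -3): w = A − (0, -6, -2) = (-3, 8, -1), and w × v = (-28, -10, 4).
Distance = |w × v| / |v| = √900 / √26 ≈ 5.88.

5.88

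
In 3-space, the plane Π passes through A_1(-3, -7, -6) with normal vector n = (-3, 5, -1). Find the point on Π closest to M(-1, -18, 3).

Π: n·r = n·A_1 gives -3x + 5y - z = -20.
Foot = M − λn with λ = (n·M − d)/|n|² = (-90 − (-20))/35 = -2.
Foot = (-1, -18, 3) − (-2)·(-3, 5, -1) = (-7, -8, 1).

(-7, -8, 1)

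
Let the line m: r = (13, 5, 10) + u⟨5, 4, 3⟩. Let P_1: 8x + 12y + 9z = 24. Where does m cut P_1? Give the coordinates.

(3, -3, 4)

Substitute r = (13, 5, 10) + t(5, 4, 3) into the plane: 254 + 115t = 24, so t = -2.
Intersection: (13, 5, 10) + (-2)·(5, 4, 3) = (3, -3, 4).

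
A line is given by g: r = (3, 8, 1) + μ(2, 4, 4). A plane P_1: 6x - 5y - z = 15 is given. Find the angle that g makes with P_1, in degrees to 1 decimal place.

sin θ = |n·v| / (|n||v|) = |-12| / (√62 · √36) = 0.25400.
θ ≈ 14.7°.

14.7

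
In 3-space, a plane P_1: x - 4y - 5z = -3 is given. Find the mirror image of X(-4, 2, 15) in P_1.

λ = (n·X − d)/|n|² = (-87 − (-3))/42 = -2.
Reflection = X − 2λn = (-4, 2, 15) − (-4)·(1, -4, -5) = (0, -14, -5).

(0, -14, -5)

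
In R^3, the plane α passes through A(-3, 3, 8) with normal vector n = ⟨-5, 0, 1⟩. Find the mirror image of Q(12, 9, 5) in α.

(-18, 9, 11)

α: n·r = n·A gives -5x + z = 23.
λ = (n·Q − d)/|n|² = (-55 − 23)/26 = -3.
Reflection = Q − 2λn = (12, 9, 5) − (-6)·(-5, 0, 1) = (-18, 9, 11).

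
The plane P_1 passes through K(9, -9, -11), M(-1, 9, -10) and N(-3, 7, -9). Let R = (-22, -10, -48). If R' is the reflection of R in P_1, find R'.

(8, 2, 36)

KM = (-10, 18, 1), KN = (-12, 16, 2); a normal to P_1 is KM × KN = (20, 8, 56).
Using K: P_1 has equation 20x + 8y + 56z = -508.
λ = (n·R − d)/|n|² = (-3208 − (-508))/3600 = -3/4.
Reflection = R − 2λn = (-22, -10, -48) − (-3/2)·(20, 8, 56) = (8, 2, 36).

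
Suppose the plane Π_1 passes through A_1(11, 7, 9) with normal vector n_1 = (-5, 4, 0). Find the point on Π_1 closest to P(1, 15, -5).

(11, 7, -5)

Π_1: n_1·r = n_1·A_1 gives -5x + 4y = -27.
Foot = P − λn with λ = (n·P − d)/|n|² = (55 − (-27))/41 = 2.
Foot = (1, 15, -5) − 2·(-5, 4, 0) = (11, 7, -5).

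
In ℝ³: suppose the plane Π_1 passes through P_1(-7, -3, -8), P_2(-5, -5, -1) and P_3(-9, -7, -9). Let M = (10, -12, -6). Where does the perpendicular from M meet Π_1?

P_1P_2 = (2, -2, 7), P_1P_3 = (-2, -4, -1); a normal to Π_1 is P_1P_2 × P_1P_3 = (30, -12, -12).
Using P_1: Π_1 has equation 30x - 12y - 12z = -78.
Foot = M − λn with λ = (n·M − d)/|n|² = (516 − (-78))/1188 = 1/2.
Foot = (10, -12, -6) − (1/2)·(30, -12, -12) = (-5, -6, 0).

(-5, -6, 0)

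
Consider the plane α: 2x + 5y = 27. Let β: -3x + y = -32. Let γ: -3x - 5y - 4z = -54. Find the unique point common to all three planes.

(11, 1, 4)

Solving the 3×3 linear system 2x + 5y = 27, -3x + y = -32, -3x - 5y - 4z = -54 (e.g. by elimination or Cramer's rule, determinant = -68) gives (11, 1, 4).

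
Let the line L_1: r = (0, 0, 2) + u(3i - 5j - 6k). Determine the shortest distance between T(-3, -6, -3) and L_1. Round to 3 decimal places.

5.731

Taking (0, 0, 2) on L_1 with direction v = (3, -5, -6): w = T − (0, 0, 2) = (-3, -6, -5), and w × v = (11, -33, 33).
Distance = |w × v| / |v| = √2299 / √70 ≈ 5.731.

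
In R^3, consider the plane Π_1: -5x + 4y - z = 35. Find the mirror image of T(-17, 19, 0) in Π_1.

λ = (n·T − d)/|n|² = (161 − 35)/42 = 3.
Reflection = T − 2λn = (-17, 19, 0) − 6·(-5, 4, -1) = (13, -5, 6).

(13, -5, 6)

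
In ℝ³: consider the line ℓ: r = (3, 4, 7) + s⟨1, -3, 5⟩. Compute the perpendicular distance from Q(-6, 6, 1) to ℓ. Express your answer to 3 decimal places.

7.946

Taking (3, 4, 7) on ℓ with direction v = (1, -3, 5): w = Q − (3, 4, 7) = (-9, 2, -6), and w × v = (-8, 39, 25).
Distance = |w × v| / |v| = √2210 / √35 ≈ 7.946.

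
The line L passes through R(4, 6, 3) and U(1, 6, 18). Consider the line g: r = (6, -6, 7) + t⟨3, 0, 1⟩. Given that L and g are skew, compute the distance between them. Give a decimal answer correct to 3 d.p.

12.000

A direction vector for L is U − R = (-3, 0, 15).
Common perpendicular direction n = (-3, 0, 15) × (3, 0, 1) = (0, 48, 0).
With w = (6, -6, 7) − (4, 6, 3) = (2, -12, 4), w · n = -576.
Distance = |w · n| / |n| = |-576| / √2304 ≈ 12.000.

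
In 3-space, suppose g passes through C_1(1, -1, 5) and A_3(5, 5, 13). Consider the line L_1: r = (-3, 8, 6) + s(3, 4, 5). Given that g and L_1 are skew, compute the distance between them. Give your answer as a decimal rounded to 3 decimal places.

8.573

A direction vector for g is A_3 − C_1 = (4, 6, 8).
Common perpendicular direction n = (4, 6, 8) × (3, 4, 5) = (-2, 4, -2).
With w = (-3, 8, 6) − (1, -1, 5) = (-4, 9, 1), w · n = 42.
Distance = |w · n| / |n| = |42| / √24 ≈ 8.573.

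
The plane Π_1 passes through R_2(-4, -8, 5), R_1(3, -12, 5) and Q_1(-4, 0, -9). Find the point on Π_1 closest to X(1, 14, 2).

(-7, 0, -6)

R_2R_1 = (7, -4, 0), R_2Q_1 = (0, 8, -14); a normal to Π_1 is R_2R_1 × R_2Q_1 = (56, 98, 56).
Using R_2: Π_1 has equation 56x + 98y + 56z = -728.
Foot = X − λn with λ = (n·X − d)/|n|² = (1540 − (-728))/15876 = 1/7.
Foot = (1, 14, 2) − (1/7)·(56, 98, 56) = (-7, 0, -6).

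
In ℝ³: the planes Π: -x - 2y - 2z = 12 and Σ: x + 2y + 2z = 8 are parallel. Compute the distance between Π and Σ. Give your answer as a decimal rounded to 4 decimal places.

6.6667

Rescale Σ by 1/(-1): -x - 2y - 2z = -8. Then distance = |12 − (-8)| / √9 ≈ 6.6667.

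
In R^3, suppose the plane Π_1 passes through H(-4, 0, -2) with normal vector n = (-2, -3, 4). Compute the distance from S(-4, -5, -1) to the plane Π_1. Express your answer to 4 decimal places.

3.5282

Π_1: n·r = n·H gives -2x - 3y + 4z = 0.
n·S − d = (-2)·(-4) + (-3)·(-5) + (4)·(-1) − 0 = 19; |n| = √29.
Distance = |19| / √29 = 19/√29 ≈ 3.5282.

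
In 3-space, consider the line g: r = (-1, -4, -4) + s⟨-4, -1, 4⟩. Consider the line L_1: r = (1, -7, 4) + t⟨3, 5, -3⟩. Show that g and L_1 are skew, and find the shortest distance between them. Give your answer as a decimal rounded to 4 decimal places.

7.0711

Common perpendicular direction n = (-4, -1, 4) × (3, 5, -3) = (-17, 0, -17).
With w = (1, -7, 4) − (-1, -4, -4) = (2, -3, 8), w · n = -170.
Since n ≠ 0 the lines are not parallel, and w · n = -170 ≠ 0 so they do not intersect; hence they are skew.
Distance = |w · n| / |n| = |-170| / √578 ≈ 7.0711.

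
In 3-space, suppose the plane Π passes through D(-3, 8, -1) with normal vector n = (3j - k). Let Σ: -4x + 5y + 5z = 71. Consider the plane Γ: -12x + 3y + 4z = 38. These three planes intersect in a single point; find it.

(1, 10, 5)

Π: n·r = n·D gives 3y - z = 25.
Solving the 3×3 linear system 3y - z = 25, -4x + 5y + 5z = 71, -12x + 3y + 4z = 38 (e.g. by elimination or Cramer's rule, determinant = -180) gives (1, 10, 5).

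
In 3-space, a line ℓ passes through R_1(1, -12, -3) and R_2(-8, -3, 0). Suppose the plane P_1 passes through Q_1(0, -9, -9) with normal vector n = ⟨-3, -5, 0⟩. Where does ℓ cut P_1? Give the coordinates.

(-5, -6, -1)

A direction vector for ℓ is R_2 − R_1 = (-9, 9, 3).
P_1: n·r = n·Q_1 gives -3x - 5y = 45.
Substitute r = (1, -12, -3) + t(-9, 9, 3) into the plane: 57 + (-18)t = 45, so t = 2/3.
Intersection: (1, -12, -3) + (2/3)·(-9, 9, 3) = (-5, -6, -1).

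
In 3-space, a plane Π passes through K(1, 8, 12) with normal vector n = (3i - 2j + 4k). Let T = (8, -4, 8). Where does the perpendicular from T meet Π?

Π: n·r = n·K gives 3x - 2y + 4z = 35.
Foot = T − λn with λ = (n·T − d)/|n|² = (64 − 35)/29 = 1.
Foot = (8, -4, 8) − 1·(3, -2, 4) = (5, -2, 4).

(5, -2, 4)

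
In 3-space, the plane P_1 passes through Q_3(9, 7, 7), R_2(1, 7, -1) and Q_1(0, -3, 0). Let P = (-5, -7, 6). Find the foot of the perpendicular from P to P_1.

(0, -8, 1)

Q_3R_2 = (-8, 0, -8), Q_3Q_1 = (-9, -10, -7); a normal to P_1 is Q_3R_2 × Q_3Q_1 = (-80, 16, 80).
Using Q_3: P_1 has equation -80x + 16y + 80z = -48.
Foot = P − λn with λ = (n·P − d)/|n|² = (768 − (-48))/13056 = 1/16.
Foot = (-5, -7, 6) − (1/16)·(-80, 16, 80) = (0, -8, 1).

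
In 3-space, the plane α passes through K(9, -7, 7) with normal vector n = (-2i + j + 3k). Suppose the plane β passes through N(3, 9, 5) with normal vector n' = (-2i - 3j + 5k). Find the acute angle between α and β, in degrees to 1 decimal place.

46.1

α: n·r = n·K gives -2x + y + 3z = -4.
β: n'·r = n'·N gives -2x - 3y + 5z = -8.
cos θ = |n₁·n₂| / (|n₁||n₂|) = |16| / (√14 · √38).
θ = arccos(0.69369) ≈ 46.1°.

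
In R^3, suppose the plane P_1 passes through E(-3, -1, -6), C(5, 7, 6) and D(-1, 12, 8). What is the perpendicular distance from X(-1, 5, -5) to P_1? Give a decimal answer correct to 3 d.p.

4.000

EC = (8, 8, 12), ED = (2, 13, 14); a normal to P_1 is EC × ED = (-44, -88, 88).
Using E: P_1 has equation -44x - 88y + 88z = -308.
n·X − d = (-44)·(-1) + (-88)·(5) + (88)·(-5) − (-308) = -528; |n| = √17424.
Distance = |-528| / √17424 = 528/√17424 ≈ 4.000.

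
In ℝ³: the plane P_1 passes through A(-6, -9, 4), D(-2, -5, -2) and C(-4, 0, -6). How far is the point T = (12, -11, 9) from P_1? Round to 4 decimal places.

AD = (4, 4, -6), AC = (2, 9, -10); a normal to P_1 is AD × AC = (14, 28, 28).
Using A: P_1 has equation 14x + 28y + 28z = -224.
n·T − d = (14)·(12) + (28)·(-11) + (28)·(9) − (-224) = 336; |n| = √1764.
Distance = |336| / √1764 = 336/√1764 ≈ 8.0000.

8.0000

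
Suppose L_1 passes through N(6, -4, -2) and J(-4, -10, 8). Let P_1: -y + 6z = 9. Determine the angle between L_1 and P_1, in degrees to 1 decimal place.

A direction vector for L_1 is J − N = (-10, -6, 10).
sin θ = |n·v| / (|n||v|) = |66| / (√37 · √236) = 0.70630.
θ ≈ 44.9°.

44.9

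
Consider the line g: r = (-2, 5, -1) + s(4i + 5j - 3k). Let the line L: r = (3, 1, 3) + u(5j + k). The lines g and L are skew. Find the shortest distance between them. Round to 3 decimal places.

6.861

Common perpendicular direction n = (4, 5, -3) × (0, 5, 1) = (20, -4, 20).
With w = (3, 1, 3) − (-2, 5, -1) = (5, -4, 4), w · n = 196.
Distance = |w · n| / |n| = |196| / √816 ≈ 6.861.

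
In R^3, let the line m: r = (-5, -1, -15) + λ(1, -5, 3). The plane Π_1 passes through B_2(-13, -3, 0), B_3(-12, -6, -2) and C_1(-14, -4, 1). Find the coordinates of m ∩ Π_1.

B_2B_3 = (1, -3, -2), B_2C_1 = (-1, -1, 1); a normal to Π_1 is B_2B_3 × B_2C_1 = (-5, 1, -4).
Using B_2: Π_1 has equation -5x + y - 4z = 62.
Substitute r = (-5, -1, -15) + t(1, -5, 3) into the plane: 84 + (-22)t = 62, so t = 1.
Intersection: (-5, -1, -15) + 1·(1, -5, 3) = (-4, -6, -12).

(-4, -6, -12)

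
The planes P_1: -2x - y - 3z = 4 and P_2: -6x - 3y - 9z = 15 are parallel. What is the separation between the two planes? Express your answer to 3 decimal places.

Rescale P_2 by 1/3: -2x - y - 3z = 5. Then distance = |4 − 5| / √14 ≈ 0.267.

0.267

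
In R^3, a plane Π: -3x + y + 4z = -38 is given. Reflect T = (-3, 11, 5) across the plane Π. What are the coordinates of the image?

(15, 5, -19)

λ = (n·T − d)/|n|² = (40 − (-38))/26 = 3.
Reflection = T − 2λn = (-3, 11, 5) − 6·(-3, 1, 4) = (15, 5, -19).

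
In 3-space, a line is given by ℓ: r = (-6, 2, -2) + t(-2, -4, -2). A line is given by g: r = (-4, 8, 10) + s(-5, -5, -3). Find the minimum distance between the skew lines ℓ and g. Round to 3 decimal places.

8.398

Common perpendicular direction n = (-2, -4, -2) × (-5, -5, -3) = (2, 4, -10).
With w = (-4, 8, 10) − (-6, 2, -2) = (2, 6, 12), w · n = -92.
Distance = |w · n| / |n| = |-92| / √120 ≈ 8.398.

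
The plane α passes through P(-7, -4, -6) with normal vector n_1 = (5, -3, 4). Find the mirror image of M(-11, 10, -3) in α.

(-1, 4, 5)

α: n_1·r = n_1·P gives 5x - 3y + 4z = -47.
λ = (n·M − d)/|n|² = (-97 − (-47))/50 = -1.
Reflection = M − 2λn = (-11, 10, -3) − (-2)·(5, -3, 4) = (-1, 4, 5).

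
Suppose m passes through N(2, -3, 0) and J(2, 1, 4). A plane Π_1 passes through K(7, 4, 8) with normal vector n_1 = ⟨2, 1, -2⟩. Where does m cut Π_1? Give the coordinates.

A direction vector for m is J − N = (0, 4, 4).
Π_1: n_1·r = n_1·K gives 2x + y - 2z = 2.
Substitute r = (2, -3, 0) + t(0, 4, 4) into the plane: 1 + (-4)t = 2, so t = -1/4.
Intersection: (2, -3, 0) + (-1/4)·(0, 4, 4) = (2, -4, -1).

(2, -4, -1)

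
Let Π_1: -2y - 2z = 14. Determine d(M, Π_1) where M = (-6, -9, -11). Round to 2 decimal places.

9.19

n·M − d = (0)·(-6) + (-2)·(-9) + (-2)·(-11) − 14 = 26; |n| = √8.
Distance = |26| / √8 = 26/√8 ≈ 9.19.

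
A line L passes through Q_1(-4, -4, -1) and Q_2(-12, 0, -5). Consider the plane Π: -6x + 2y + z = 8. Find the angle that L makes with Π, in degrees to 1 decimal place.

A direction vector for L is Q_2 − Q_1 = (-8, 4, -4).
sin θ = |n·v| / (|n||v|) = |52| / (√41 · √96) = 0.82885.
θ ≈ 56.0°.

56.0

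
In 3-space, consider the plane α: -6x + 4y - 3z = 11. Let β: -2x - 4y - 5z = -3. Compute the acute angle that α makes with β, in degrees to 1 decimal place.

cos θ = |n₁·n₂| / (|n₁||n₂|) = |11| / (√61 · √45).
θ = arccos(0.20995) ≈ 77.9°.

77.9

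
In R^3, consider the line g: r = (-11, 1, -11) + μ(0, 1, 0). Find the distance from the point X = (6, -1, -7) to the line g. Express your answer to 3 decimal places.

Taking (-11, 1, -11) on g with direction v = (0, 1, 0): w = X − (-11, 1, -11) = (17, -2, 4), and w × v = (-4, 0, 17).
Distance = |w × v| / |v| = √305 / √1 ≈ 17.464.

17.464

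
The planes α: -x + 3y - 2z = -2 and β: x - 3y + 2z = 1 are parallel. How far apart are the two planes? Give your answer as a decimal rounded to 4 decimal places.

Rescale β by 1/(-1): -x + 3y - 2z = -1. Then distance = |-2 − (-1)| / √14 ≈ 0.2673.

0.2673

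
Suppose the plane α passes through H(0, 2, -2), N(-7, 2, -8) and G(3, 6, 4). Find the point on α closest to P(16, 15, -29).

HN = (-7, 0, -6), HG = (3, 4, 6); a normal to α is HN × HG = (24, 24, -28).
Using H: α has equation 24x + 24y - 28z = 104.
Foot = P − λn with λ = (n·P − d)/|n|² = (1556 − 104)/1936 = 3/4.
Foot = (16, 15, -29) − (3/4)·(24, 24, -28) = (-2, -3, -8).

(-2, -3, -8)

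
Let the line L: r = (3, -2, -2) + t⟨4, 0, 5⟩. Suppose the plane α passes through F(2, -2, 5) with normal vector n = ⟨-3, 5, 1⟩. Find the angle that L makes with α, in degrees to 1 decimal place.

10.6

α: n·r = n·F gives -3x + 5y + z = -11.
sin θ = |n·v| / (|n||v|) = |-7| / (√35 · √41) = 0.18479.
θ ≈ 10.6°.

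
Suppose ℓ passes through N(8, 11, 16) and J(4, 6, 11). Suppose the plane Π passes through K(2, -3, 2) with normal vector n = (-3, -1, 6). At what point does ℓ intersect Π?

A direction vector for ℓ is J − N = (-4, -5, -5).
Π: n·r = n·K gives -3x - y + 6z = 9.
Substitute r = (8, 11, 16) + t(-4, -5, -5) into the plane: 61 + (-13)t = 9, so t = 4.
Intersection: (8, 11, 16) + 4·(-4, -5, -5) = (-8, -9, -4).

(-8, -9, -4)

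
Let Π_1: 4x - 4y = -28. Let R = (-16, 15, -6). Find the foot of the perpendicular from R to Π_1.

Foot = R − λn with λ = (n·R − d)/|n|² = (-124 − (-28))/32 = -3.
Foot = (-16, 15, -6) − (-3)·(4, -4, 0) = (-4, 3, -6).

(-4, 3, -6)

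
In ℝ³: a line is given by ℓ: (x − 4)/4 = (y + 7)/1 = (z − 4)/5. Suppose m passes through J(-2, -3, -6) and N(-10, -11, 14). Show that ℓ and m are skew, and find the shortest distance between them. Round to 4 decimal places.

ℓ has direction (4, 1, 5) through (4, -7, 4).
A direction vector for m is N − J = (-8, -8, 20).
Common perpendicular direction n = (4, 1, 5) × (-8, -8, 20) = (60, -120, -24).
With w = (-2, -3, -6) − (4, -7, 4) = (-6, 4, -10), w · n = -600.
Since n ≠ 0 the lines are not parallel, and w · n = -600 ≠ 0 so they do not intersect; hence they are skew.
Distance = |w · n| / |n| = |-600| / √18576 ≈ 4.4023.

4.4023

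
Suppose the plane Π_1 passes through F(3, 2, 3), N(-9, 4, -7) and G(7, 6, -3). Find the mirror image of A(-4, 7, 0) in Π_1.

FN = (-12, 2, -10), FG = (4, 4, -6); a normal to Π_1 is FN × FG = (28, -112, -56).
Using F: Π_1 has equation 28x - 112y - 56z = -308.
λ = (n·A − d)/|n|² = (-896 − (-308))/16464 = -1/28.
Reflection = A − 2λn = (-4, 7, 0) − (-1/14)·(28, -112, -56) = (-2, -1, -4).

(-2, -1, -4)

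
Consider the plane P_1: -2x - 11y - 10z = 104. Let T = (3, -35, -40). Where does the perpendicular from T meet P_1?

Foot = T − λn with λ = (n·T − d)/|n|² = (779 − 104)/225 = 3.
Foot = (3, -35, -40) − 3·(-2, -11, -10) = (9, -2, -10).

(9, -2, -10)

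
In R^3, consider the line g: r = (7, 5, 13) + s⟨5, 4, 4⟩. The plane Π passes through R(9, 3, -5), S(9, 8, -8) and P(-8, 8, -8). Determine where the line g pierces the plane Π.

(-8, -7, 1)

RS = (0, 5, -3), RP = (-17, 5, -3); a normal to Π is RS × RP = (0, 51, 85).
Using R: Π has equation 51y + 85z = -272.
Substitute r = (7, 5, 13) + t(5, 4, 4) into the plane: 1360 + 544t = -272, so t = -3.
Intersection: (7, 5, 13) + (-3)·(5, 4, 4) = (-8, -7, 1).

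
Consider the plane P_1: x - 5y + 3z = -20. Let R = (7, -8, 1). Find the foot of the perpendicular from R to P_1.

Foot = R − λn with λ = (n·R − d)/|n|² = (50 − (-20))/35 = 2.
Foot = (7, -8, 1) − 2·(1, -5, 3) = (5, 2, -5).

(5, 2, -5)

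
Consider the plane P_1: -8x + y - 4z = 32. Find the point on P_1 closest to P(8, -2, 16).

(-8, 0, 8)

Foot = P − λn with λ = (n·P − d)/|n|² = (-130 − 32)/81 = -2.
Foot = (8, -2, 16) − (-2)·(-8, 1, -4) = (-8, 0, 8).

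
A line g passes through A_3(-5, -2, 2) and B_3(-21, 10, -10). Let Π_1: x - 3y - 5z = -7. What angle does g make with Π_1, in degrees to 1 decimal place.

A direction vector for g is B_3 − A_3 = (-16, 12, -12).
sin θ = |n·v| / (|n||v|) = |8| / (√35 · √544) = 0.05798.
θ ≈ 3.3°.

3.3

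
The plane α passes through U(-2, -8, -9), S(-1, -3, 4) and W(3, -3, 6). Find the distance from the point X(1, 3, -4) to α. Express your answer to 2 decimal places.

US = (1, 5, 13), UW = (5, 5, 15); a normal to α is US × UW = (10, 50, -20).
Using U: α has equation 10x + 50y - 20z = -240.
n·X − d = (10)·(1) + (50)·(3) + (-20)·(-4) − (-240) = 480; |n| = √3000.
Distance = |480| / √3000 = 480/√3000 ≈ 8.76.

8.76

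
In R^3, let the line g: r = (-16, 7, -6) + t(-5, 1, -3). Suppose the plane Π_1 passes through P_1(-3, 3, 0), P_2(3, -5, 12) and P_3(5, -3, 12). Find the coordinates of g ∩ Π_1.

(4, 3, 6)

P_1P_2 = (6, -8, 12), P_1P_3 = (8, -6, 12); a normal to Π_1 is P_1P_2 × P_1P_3 = (-24, 24, 28).
Using P_1: Π_1 has equation -24x + 24y + 28z = 144.
Substitute r = (-16, 7, -6) + t(-5, 1, -3) into the plane: 384 + 60t = 144, so t = -4.
Intersection: (-16, 7, -6) + (-4)·(-5, 1, -3) = (4, 3, 6).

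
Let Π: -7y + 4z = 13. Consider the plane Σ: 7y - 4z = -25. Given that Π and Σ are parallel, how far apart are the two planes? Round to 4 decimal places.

Rescale Σ by 1/(-1): -7y + 4z = 25. Then distance = |13 − 25| / √65 ≈ 1.4884.

1.4884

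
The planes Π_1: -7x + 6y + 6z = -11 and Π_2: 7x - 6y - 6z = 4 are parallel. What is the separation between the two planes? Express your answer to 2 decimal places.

0.64

Rescale Π_2 by 1/(-1): -7x + 6y + 6z = -4. Then distance = |-11 − (-4)| / √121 ≈ 0.64.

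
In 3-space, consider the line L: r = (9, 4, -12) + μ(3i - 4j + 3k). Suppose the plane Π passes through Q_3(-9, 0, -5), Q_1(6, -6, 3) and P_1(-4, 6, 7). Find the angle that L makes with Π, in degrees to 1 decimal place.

Q_3Q_1 = (15, -6, 8), Q_3P_1 = (5, 6, 12); a normal to Π is Q_3Q_1 × Q_3P_1 = (-120, -140, 120).
Using Q_3: Π has equation -120x - 140y + 120z = 480.
sin θ = |n·v| / (|n||v|) = |560| / (√48400 · √34) = 0.43654.
θ ≈ 25.9°.

25.9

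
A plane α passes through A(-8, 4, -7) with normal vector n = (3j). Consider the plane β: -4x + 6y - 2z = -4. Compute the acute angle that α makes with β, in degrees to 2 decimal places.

36.70

α: n·r = n·A gives 3y = 12.
cos θ = |n₁·n₂| / (|n₁||n₂|) = |18| / (√9 · √56).
θ = arccos(0.80178) ≈ 36.70°.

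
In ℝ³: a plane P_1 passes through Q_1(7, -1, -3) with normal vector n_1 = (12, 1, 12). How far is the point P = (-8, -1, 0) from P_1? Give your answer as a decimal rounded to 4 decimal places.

8.4706

P_1: n_1·r = n_1·Q_1 gives 12x + y + 12z = 47.
n·P − d = (12)·(-8) + (1)·(-1) + (12)·(0) − 47 = -144; |n| = √289.
Distance = |-144| / √289 = 144/√289 ≈ 8.4706.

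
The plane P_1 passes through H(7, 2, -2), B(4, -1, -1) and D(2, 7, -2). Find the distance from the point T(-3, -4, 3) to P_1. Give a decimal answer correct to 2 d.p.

2.27

HB = (-3, -3, 1), HD = (-5, 5, 0); a normal to P_1 is HB × HD = (-5, -5, -30).
Using H: P_1 has equation -5x - 5y - 30z = 15.
n·T − d = (-5)·(-3) + (-5)·(-4) + (-30)·(3) − 15 = -70; |n| = √950.
Distance = |-70| / √950 = 70/√950 ≈ 2.27.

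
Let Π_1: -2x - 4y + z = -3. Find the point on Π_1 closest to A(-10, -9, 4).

Foot = A − λn with λ = (n·A − d)/|n|² = (60 − (-3))/21 = 3.
Foot = (-10, -9, 4) − 3·(-2, -4, 1) = (-4, 3, 1).

(-4, 3, 1)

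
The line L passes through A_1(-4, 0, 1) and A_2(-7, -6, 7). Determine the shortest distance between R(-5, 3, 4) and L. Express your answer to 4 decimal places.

A direction vector for L is A_2 − A_1 = (-3, -6, 6).
Taking (-4, 0, 1) on L with direction v = (-3, -6, 6): w = R − (-4, 0, 1) = (-1, 3, 3), and w × v = (36, -3, 15).
Distance = |w × v| / |v| = √1530 / √81 ≈ 4.3461.

4.3461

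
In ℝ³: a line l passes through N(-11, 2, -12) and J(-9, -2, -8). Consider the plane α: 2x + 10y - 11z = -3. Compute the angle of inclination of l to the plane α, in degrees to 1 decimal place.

A direction vector for l is J − N = (2, -4, 4).
sin θ = |n·v| / (|n||v|) = |-80| / (√225 · √36) = 0.88889.
θ ≈ 62.7°.

62.7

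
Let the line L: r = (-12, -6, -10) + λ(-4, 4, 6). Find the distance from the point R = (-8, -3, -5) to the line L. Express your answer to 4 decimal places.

Taking (-12, -6, -10) on L with direction v = (-4, 4, 6): w = R − (-12, -6, -10) = (4, 3, 5), and w × v = (-2, -44, 28).
Distance = |w × v| / |v| = √2724 / √68 ≈ 6.3292.

6.3292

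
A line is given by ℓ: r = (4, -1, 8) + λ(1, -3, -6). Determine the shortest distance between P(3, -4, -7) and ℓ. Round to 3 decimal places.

5.120

Taking (4, -1, 8) on ℓ with direction v = (1, -3, -6): w = P − (4, -1, 8) = (-1, -3, -15), and w × v = (-27, -21, 6).
Distance = |w × v| / |v| = √1206 / √46 ≈ 5.120.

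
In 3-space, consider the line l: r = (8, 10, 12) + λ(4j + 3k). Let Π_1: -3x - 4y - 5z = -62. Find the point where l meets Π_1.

(8, 2, 6)

Substitute r = (8, 10, 12) + t(0, 4, 3) into the plane: -124 + (-31)t = -62, so t = -2.
Intersection: (8, 10, 12) + (-2)·(0, 4, 3) = (8, 2, 6).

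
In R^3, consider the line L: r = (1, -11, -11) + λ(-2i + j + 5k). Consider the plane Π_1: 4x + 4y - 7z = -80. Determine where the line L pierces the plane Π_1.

(-5, -8, 4)

Substitute r = (1, -11, -11) + t(-2, 1, 5) into the plane: 37 + (-39)t = -80, so t = 3.
Intersection: (1, -11, -11) + 3·(-2, 1, 5) = (-5, -8, 4).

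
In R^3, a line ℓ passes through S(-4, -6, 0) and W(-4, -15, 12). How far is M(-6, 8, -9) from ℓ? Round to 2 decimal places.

6.14

A direction vector for ℓ is W − S = (0, -9, 12).
Taking (-4, -6, 0) on ℓ with direction v = (0, -9, 12): w = M − (-4, -6, 0) = (-2, 14, -9), and w × v = (87, 24, 18).
Distance = |w × v| / |v| = √8469 / √225 ≈ 6.14.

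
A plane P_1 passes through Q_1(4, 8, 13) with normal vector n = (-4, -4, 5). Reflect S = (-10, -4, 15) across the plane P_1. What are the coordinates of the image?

(6, 12, -5)

P_1: n·r = n·Q_1 gives -4x - 4y + 5z = 17.
λ = (n·S − d)/|n|² = (131 − 17)/57 = 2.
Reflection = S − 2λn = (-10, -4, 15) − 4·(-4, -4, 5) = (6, 12, -5).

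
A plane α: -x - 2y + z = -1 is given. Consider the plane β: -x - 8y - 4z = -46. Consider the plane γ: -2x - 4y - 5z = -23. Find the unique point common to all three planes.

(-6, 5, 3)

Solving the 3×3 linear system -x - 2y + z = -1, -x - 8y - 4z = -46, -2x - 4y - 5z = -23 (e.g. by elimination or Cramer's rule, determinant = -42) gives (-6, 5, 3).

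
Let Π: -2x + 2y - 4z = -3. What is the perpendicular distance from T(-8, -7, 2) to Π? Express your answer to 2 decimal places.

0.61

n·T − d = (-2)·(-8) + (2)·(-7) + (-4)·(2) − (-3) = -3; |n| = √24.
Distance = |-3| / √24 = 3/√24 ≈ 0.61.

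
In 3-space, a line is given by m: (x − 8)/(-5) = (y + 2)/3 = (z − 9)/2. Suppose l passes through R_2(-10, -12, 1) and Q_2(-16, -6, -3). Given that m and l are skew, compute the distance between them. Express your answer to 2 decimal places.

m has direction (-5, 3, 2) through (8, -2, 9).
A direction vector for l is Q_2 − R_2 = (-6, 6, -4).
Common perpendicular direction n = (-5, 3, 2) × (-6, 6, -4) = (-24, -32, -12).
With w = (-10, -12, 1) − (8, -2, 9) = (-18, -10, -8), w · n = 848.
Distance = |w · n| / |n| = |848| / √1744 ≈ 20.31.

20.31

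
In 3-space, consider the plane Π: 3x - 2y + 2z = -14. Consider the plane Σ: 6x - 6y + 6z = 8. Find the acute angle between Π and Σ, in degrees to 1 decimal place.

cos θ = |n₁·n₂| / (|n₁||n₂|) = |42| / (√17 · √108).
θ = arccos(0.98020) ≈ 11.4°.

11.4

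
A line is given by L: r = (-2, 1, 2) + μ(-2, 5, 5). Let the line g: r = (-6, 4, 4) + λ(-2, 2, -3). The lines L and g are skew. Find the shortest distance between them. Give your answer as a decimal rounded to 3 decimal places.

Common perpendicular direction n = (-2, 5, 5) × (-2, 2, -3) = (-25, -16, 6).
With w = (-6, 4, 4) − (-2, 1, 2) = (-4, 3, 2), w · n = 64.
Distance = |w · n| / |n| = |64| / √917 ≈ 2.113.

2.113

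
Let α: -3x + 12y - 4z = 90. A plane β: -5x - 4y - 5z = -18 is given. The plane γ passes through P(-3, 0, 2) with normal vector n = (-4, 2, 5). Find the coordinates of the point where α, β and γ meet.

γ: n·r = n·P gives -4x + 2y + 5z = 22.
Solving the 3×3 linear system -3x + 12y - 4z = 90, -5x - 4y - 5z = -18, -4x + 2y + 5z = 22 (e.g. by elimination or Cramer's rule, determinant = 674) gives (-2, 7, 0).

(-2, 7, 0)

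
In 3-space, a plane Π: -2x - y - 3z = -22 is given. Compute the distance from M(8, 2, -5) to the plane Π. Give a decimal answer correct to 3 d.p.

5.078

n·M − d = (-2)·(8) + (-1)·(2) + (-3)·(-5) − (-22) = 19; |n| = √14.
Distance = |19| / √14 = 19/√14 ≈ 5.078.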